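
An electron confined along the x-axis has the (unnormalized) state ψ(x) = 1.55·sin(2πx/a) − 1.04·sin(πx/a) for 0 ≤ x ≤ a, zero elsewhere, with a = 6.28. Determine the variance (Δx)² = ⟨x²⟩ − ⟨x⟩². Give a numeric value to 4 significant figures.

Compute ⟨x⟩ and ⟨x²⟩ separately, then (Δx)² = ⟨x²⟩ − ⟨x⟩².
On 0 ≤ x ≤ a (j ≠ l): ∫sin²(jπx/a) dx = a/2, ∫sin(jπx/a)·sin(lπx/a) dx = 0; diagonal moments ∫x·sin²(jπx/a) dx = a²/4, ∫x²·sin²(jπx/a) dx = a³·(1/6 − 1/(4j²π²)); cross terms ∫x·sin(jπx/a)·sin(lπx/a) dx = 0 for j + l even and −4jla²/(π²(j² − l²)²) for j + l odd, ∫x²·sin(jπx/a)·sin(lπx/a) dx = (−1)^(j+l)·4jla³/(π²(j² − l²)²); higher powers the same way via product-to-sum and parts.
Normalization: ∫|ψ|² dx = 10.940.
⟨x⟩ = 4.1867 and ⟨x²⟩ = 18.755.
(Δx)² = 18.755 − (4.1867)² = 1.2262.

1.226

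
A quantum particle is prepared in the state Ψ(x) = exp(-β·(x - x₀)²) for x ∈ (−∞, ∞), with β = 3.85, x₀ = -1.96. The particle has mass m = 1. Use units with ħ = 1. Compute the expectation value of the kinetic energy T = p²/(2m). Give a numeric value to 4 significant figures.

T = −(ħ²/2m) d²/dx², so ⟨T⟩ = −(ħ²/2m) ∫ Ψ*·Ψ'' dx / ∫|Ψ|² dx; with m = 1.
Gaussian moments (u = x − x₀): ∫u^(2j)·e^(−2βu²) du = (2j−1)!!/(4β)^j · √(π/(2β)), odd powers integrate to 0; here √(π/(2β)) = 0.63875. Derivatives: d/dx e^(−βu²) = −2βu·e^(−βu²), d²/dx² e^(−βu²) = (4β²u² − 2β)·e^(−βu²).
State is unnormalized: ∫|Ψ|² dx = 0.63875, and ∫Ψ*·(−ħ²/2m · Ψ'') dx = 1.2296, so ⟨T⟩ = 1.2296 / 0.63875.
⟨T⟩ = 1.9250.

1.925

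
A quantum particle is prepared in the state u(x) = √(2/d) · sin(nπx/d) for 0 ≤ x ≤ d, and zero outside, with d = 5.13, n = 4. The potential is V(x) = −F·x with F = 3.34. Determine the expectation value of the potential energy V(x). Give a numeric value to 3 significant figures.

⟨V⟩ = ∫ V(x)·|u|² dx.
With sin²θ = (1 − cos2θ)/2 on 0 ≤ x ≤ d: ∫sin²(nπx/d) dx = d/2, ∫x·sin²(nπx/d) dx = d²/4, ∫x²·sin²(nπx/d) dx = d³·(1/6 − 1/(4n²π²)); higher powers xᵏ the same way, integrating xᵏ·cos(2nπx/d) by parts.
⟨V⟩ = -8.5671.

-8.57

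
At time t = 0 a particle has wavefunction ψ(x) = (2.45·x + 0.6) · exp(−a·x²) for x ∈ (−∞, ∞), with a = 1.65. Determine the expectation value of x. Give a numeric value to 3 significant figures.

0.351

⟨x⟩ = ∫ x·|ψ|² dx / ∫|ψ|² dx (integrals over the domain).
Expand each integrand as polynomial × e^(−2ax²) and use ∫x^(2j)·e^(−2ax²) dx = (2j−1)!!/(4a)^j · √(π/(2a)), odd powers → 0; here √(π/(2a)) = 0.97570.
State is unnormalized: ∫|ψ|² dx = 1.2386, and ∫ψ*·x·ψ dx = 0.43463, so ⟨x⟩ = 0.43463 / 1.2386.
⟨x⟩ = 0.35090.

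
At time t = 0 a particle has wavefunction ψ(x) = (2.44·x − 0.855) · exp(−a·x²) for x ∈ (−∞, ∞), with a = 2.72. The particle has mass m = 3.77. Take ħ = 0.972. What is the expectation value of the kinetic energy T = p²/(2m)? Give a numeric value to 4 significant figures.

T = −(ħ²/2m) d²/dx², so ⟨T⟩ = −(ħ²/2m) ∫ ψ*·ψ'' dx / ∫|ψ|² dx; with m = 3.77.
Expand each integrand as polynomial × e^(−2ax²) and use ∫x^(2j)·e^(−2ax²) dx = (2j−1)!!/(4a)^j · √(π/(2a)), odd powers → 0; here √(π/(2a)) = 0.75993. Differentiate with the product rule, d/dx e^(−ax²) = −2ax·e^(−ax²).
State is unnormalized: ∫|ψ|² dx = 0.97137, and ∫ψ*·(−ħ²/2m · ψ'') dx = 0.61452, so ⟨T⟩ = 0.61452 / 0.97137.
⟨T⟩ = 0.63263.

0.6326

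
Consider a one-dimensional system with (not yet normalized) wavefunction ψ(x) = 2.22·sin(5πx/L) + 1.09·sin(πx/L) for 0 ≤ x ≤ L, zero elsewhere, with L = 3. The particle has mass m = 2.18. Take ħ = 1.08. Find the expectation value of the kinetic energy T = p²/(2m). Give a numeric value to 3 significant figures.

5.97

T = −(ħ²/2m) d²/dx², so ⟨T⟩ = −(ħ²/2m) ∫ ψ*·ψ'' dx / ∫|ψ|² dx; with m = 2.18.
d²/dx² sin(jπx/L) = −(jπ/L)²·sin(jπx/L); on 0 ≤ x ≤ L, ∫sin²(jπx/L) dx = L/2 and ∫sin(jπx/L)·sin(lπx/L) dx = 0 for j ≠ l, so only diagonal terms survive in ∫|ψ|² and ∫ψ·ψ″; ∫ψ·ψ′ dx = [ψ²/2] between the walls = 0.
State is unnormalized: ∫|ψ|² dx = 9.1748, and ∫ψ*·(−ħ²/2m · ψ'') dx = 54.742, so ⟨T⟩ = 54.742 / 9.1748.
⟨T⟩ = 5.9666.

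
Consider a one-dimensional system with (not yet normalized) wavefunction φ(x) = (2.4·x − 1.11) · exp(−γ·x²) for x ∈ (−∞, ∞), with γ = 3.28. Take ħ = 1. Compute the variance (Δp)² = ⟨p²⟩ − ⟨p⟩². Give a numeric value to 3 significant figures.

5.00

Compute ⟨p⟩ and ⟨p²⟩ separately; (Δp)² = ⟨p²⟩ − ⟨p⟩².
Expand each integrand as polynomial × e^(−2γx²) and use ∫x^(2j)·e^(−2γx²) dx = (2j−1)!!/(4γ)^j · √(π/(2γ)), odd powers → 0; here √(π/(2γ)) = 0.69203. Differentiate with the product rule, d/dx e^(−γx²) = −2γx·e^(−γx²).
Normalization: ∫|φ|² dx = 1.1565.
⟨p⟩ = 0.0000 and ⟨p²⟩ = 5.0034.
(Δp)² = 5.0034 − (0.0000)² = 5.0034.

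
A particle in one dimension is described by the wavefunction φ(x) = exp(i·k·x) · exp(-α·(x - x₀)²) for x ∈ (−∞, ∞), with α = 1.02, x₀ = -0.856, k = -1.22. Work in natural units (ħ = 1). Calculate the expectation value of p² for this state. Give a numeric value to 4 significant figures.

p² φ = −ħ² d²φ/dx²; ⟨p²⟩ = −ħ² ∫ φ*·φ'' dx / ∫|φ|² dx.
Gaussian moments (u = x − x₀): ∫u^(2j)·e^(−2αu²) du = (2j−1)!!/(4α)^j · √(π/(2α)), odd powers integrate to 0; here √(π/(2α)) = 1.2410. Derivatives: φ′ = (ik − 2αu)·φ, φ″ = ((ik − 2αu)² − 2α)·φ; the odd-in-u pieces drop out.
State is unnormalized: ∫|φ|² dx = 1.2410, and ∫φ*·(−ħ² φ'') dx = 3.1128, so ⟨p²⟩ = 3.1128 / 1.2410.
⟨p²⟩ = 2.5084.

2.508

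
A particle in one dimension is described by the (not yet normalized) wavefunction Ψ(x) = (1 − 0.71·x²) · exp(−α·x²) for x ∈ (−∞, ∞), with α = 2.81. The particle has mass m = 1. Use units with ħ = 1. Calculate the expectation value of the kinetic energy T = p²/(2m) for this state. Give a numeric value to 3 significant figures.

T = −(ħ²/2m) d²/dx², so ⟨T⟩ = −(ħ²/2m) ∫ Ψ*·Ψ'' dx / ∫|Ψ|² dx; with m = 1.
Expand each integrand as polynomial × e^(−2αx²) and use ∫x^(2j)·e^(−2αx²) dx = (2j−1)!!/(4α)^j · √(π/(2α)), odd powers → 0; here √(π/(2α)) = 0.74766. Differentiate with the product rule, d/dx e^(−αx²) = −2αx·e^(−αx²).
State is unnormalized: ∫|Ψ|² dx = 0.66216, and ∫Ψ*·(−ħ²/2m · Ψ'') dx = 1.2125, so ⟨T⟩ = 1.2125 / 0.66216.
⟨T⟩ = 1.8312.

1.83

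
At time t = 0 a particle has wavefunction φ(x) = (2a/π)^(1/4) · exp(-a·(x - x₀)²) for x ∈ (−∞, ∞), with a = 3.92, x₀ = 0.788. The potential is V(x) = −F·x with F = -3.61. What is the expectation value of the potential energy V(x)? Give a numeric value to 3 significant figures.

2.84

⟨V⟩ = ∫ V(x)·|φ|² dx.
Gaussian moments (u = x − x₀): ∫u^(2j)·e^(−2au²) du = (2j−1)!!/(4a)^j · √(π/(2a)), odd powers integrate to 0; here √(π/(2a)) = 0.63302.
⟨V⟩ = 2.8447.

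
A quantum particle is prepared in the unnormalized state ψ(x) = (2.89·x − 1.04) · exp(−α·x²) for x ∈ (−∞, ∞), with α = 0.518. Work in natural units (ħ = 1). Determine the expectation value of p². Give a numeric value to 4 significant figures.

p² ψ = −ħ² d²ψ/dx²; ⟨p²⟩ = −ħ² ∫ ψ*·ψ'' dx / ∫|ψ|² dx.
Expand each integrand as polynomial × e^(−2αx²) and use ∫x^(2j)·e^(−2αx²) dx = (2j−1)!!/(4α)^j · √(π/(2α)), odd powers → 0; here √(π/(2α)) = 1.7414. Differentiate with the product rule, d/dx e^(−αx²) = −2αx·e^(−αx²).
State is unnormalized: ∫|ψ|² dx = 8.9029, and ∫ψ*·(−ħ² ψ'') dx = 11.884, so ⟨p²⟩ = 11.884 / 8.9029.
⟨p²⟩ = 1.3348.

1.335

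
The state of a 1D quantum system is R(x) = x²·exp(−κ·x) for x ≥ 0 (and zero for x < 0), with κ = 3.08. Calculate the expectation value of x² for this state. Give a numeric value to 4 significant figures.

⟨x²⟩ = ∫ x²·|R|² dx / ∫|R|² dx (integrals over the domain).
Every integrand reduces to terms xʲ·e^(−2κx) on [0, ∞); use ∫₀^∞ xʲ·e^(−2κx) dx = j!/(2κ)^(j+1).
State is unnormalized: ∫|R|² dx = 0.0027059, and ∫R*·x²·R dx = 0.0021393, so ⟨x²⟩ = 0.0021393 / 0.0027059.
⟨x²⟩ = 0.79061.

0.7906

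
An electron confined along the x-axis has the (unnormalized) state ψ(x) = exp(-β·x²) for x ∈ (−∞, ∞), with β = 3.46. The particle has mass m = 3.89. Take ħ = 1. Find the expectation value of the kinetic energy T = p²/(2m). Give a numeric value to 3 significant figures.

0.445

T = −(ħ²/2m) d²/dx², so ⟨T⟩ = −(ħ²/2m) ∫ ψ*·ψ'' dx / ∫|ψ|² dx; with m = 3.89.
Gaussian moments: ∫x^(2j)·e^(−2βx²) dx = (2j−1)!!/(4β)^j · √(π/(2β)), odd powers integrate to 0; here √(π/(2β)) = 0.67379. Derivatives: d/dx e^(−βx²) = −2βx·e^(−βx²), d²/dx² e^(−βx²) = (4β²x² − 2β)·e^(−βx²).
State is unnormalized: ∫|ψ|² dx = 0.67379, and ∫ψ*·(−ħ²/2m · ψ'') dx = 0.29965, so ⟨T⟩ = 0.29965 / 0.67379.
⟨T⟩ = 0.44473.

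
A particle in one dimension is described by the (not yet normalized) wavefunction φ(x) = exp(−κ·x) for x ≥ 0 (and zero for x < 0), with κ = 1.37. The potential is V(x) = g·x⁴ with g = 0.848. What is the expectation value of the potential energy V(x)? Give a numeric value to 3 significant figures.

0.361

⟨V⟩ = ∫ V(x)·|φ|² dx / ∫|φ|² dx.
Every integrand reduces to terms xʲ·e^(−2κx) on [0, ∞); use ∫₀^∞ xʲ·e^(−2κx) dx = j!/(2κ)^(j+1).
State is unnormalized: ∫|φ|² dx = 0.36496, and ∫φ*·V(x)·φ dx = 0.13178, so ⟨V⟩ = 0.13178 / 0.36496.
⟨V⟩ = 0.36108.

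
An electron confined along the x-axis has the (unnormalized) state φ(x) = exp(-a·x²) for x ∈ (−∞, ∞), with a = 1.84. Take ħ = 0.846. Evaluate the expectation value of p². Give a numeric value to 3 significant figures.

1.32

p² φ = −ħ² d²φ/dx²; ⟨p²⟩ = −ħ² ∫ φ*·φ'' dx / ∫|φ|² dx.
Gaussian moments: ∫x^(2j)·e^(−2ax²) dx = (2j−1)!!/(4a)^j · √(π/(2a)), odd powers integrate to 0; here √(π/(2a)) = 0.92396. Derivatives: d/dx e^(−ax²) = −2ax·e^(−ax²), d²/dx² e^(−ax²) = (4a²x² − 2a)·e^(−ax²).
State is unnormalized: ∫|φ|² dx = 0.92396, and ∫φ*·(−ħ² φ'') dx = 1.2168, so ⟨p²⟩ = 1.2168 / 0.92396.
⟨p²⟩ = 1.3169.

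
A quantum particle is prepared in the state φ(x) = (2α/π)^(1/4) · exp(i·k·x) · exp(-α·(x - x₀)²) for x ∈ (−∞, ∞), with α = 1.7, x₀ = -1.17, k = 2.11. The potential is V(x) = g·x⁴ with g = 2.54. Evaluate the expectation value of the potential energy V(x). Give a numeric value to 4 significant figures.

7.992

⟨V⟩ = ∫ V(x)·|φ|² dx.
Gaussian moments (u = x − x₀): ∫u^(2j)·e^(−2αu²) du = (2j−1)!!/(4α)^j · √(π/(2α)), odd powers integrate to 0; here √(π/(2α)) = 0.96125.
⟨V⟩ = 7.9924.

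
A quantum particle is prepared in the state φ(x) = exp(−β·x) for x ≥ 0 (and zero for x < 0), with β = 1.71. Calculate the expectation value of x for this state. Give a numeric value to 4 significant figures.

⟨x⟩ = ∫ x·|φ|² dx / ∫|φ|² dx (integrals over the domain).
Every integrand reduces to terms xʲ·e^(−2βx) on [0, ∞); use ∫₀^∞ xʲ·e^(−2βx) dx = j!/(2β)^(j+1).
State is unnormalized: ∫|φ|² dx = 0.29240, and ∫φ*·x·φ dx = 0.085496, so ⟨x⟩ = 0.085496 / 0.29240.
⟨x⟩ = 0.29240.

0.2924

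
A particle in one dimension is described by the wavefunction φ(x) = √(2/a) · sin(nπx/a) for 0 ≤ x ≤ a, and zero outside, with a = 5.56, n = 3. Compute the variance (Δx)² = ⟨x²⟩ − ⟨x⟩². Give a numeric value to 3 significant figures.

2.40

Compute ⟨x⟩ and ⟨x²⟩ separately, then (Δx)² = ⟨x²⟩ − ⟨x⟩².
With sin²θ = (1 − cos2θ)/2 on 0 ≤ x ≤ a: ∫sin²(nπx/a) dx = a/2, ∫x·sin²(nπx/a) dx = a²/4, ∫x²·sin²(nπx/a) dx = a³·(1/6 − 1/(4n²π²)); higher powers xᵏ the same way, integrating xᵏ·cos(2nπx/a) by parts.
⟨x⟩ = 2.7800 and ⟨x²⟩ = 10.131.
(Δx)² = 10.131 − (2.7800)² = 2.4021.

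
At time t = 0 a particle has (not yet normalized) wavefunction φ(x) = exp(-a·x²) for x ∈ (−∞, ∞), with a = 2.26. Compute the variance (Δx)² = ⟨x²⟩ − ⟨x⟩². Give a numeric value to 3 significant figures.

0.111

Compute ⟨x⟩ and ⟨x²⟩ separately, then (Δx)² = ⟨x²⟩ − ⟨x⟩².
Gaussian moments: ∫x^(2j)·e^(−2ax²) dx = (2j−1)!!/(4a)^j · √(π/(2a)), odd powers integrate to 0; here √(π/(2a)) = 0.83369.
Normalization: ∫|φ|² dx = 0.83369.
⟨x⟩ = 0.0000 and ⟨x²⟩ = 0.11062.
(Δx)² = 0.11062 − (0.0000)² = 0.11062.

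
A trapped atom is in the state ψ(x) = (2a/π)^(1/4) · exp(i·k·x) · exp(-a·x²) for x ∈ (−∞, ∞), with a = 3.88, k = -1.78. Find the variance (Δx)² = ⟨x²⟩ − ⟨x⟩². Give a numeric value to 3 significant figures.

0.0644

Compute ⟨x⟩ and ⟨x²⟩ separately, then (Δx)² = ⟨x²⟩ − ⟨x⟩².
Gaussian moments: ∫x^(2j)·e^(−2ax²) dx = (2j−1)!!/(4a)^j · √(π/(2a)), odd powers integrate to 0; here √(π/(2a)) = 0.63627.
⟨x⟩ = 0.0000 and ⟨x²⟩ = 0.064433.
(Δx)² = 0.064433 − (0.0000)² = 0.064433.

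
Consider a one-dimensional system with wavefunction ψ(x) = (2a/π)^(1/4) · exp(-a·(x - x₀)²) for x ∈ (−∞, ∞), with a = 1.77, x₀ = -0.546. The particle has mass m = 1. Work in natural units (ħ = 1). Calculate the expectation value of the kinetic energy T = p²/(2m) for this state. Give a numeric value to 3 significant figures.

0.885

T = −(ħ²/2m) d²/dx², so ⟨T⟩ = −(ħ²/2m) ∫ ψ*·ψ'' dx; with m = 1.
Gaussian moments (u = x − x₀): ∫u^(2j)·e^(−2au²) du = (2j−1)!!/(4a)^j · √(π/(2a)), odd powers integrate to 0; here √(π/(2a)) = 0.94205. Derivatives: d/dx e^(−au²) = −2au·e^(−au²), d²/dx² e^(−au²) = (4a²u² − 2a)·e^(−au²).
⟨T⟩ = 0.88500.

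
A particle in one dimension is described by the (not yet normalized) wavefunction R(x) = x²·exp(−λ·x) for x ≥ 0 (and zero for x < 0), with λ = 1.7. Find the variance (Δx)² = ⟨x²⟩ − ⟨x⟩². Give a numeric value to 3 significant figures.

0.433

Compute ⟨x⟩ and ⟨x²⟩ separately, then (Δx)² = ⟨x²⟩ − ⟨x⟩².
Every integrand reduces to terms xʲ·e^(−2λx) on [0, ∞); use ∫₀^∞ xʲ·e^(−2λx) dx = j!/(2λ)^(j+1).
Normalization: ∫|R|² dx = 0.052822.
⟨x⟩ = 1.4706 and ⟨x²⟩ = 2.5952.
(Δx)² = 2.5952 − (1.4706)² = 0.43253.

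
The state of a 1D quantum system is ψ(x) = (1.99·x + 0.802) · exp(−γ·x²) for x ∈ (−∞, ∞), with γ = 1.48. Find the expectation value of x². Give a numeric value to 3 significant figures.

⟨x²⟩ = ∫ x²·|ψ|² dx / ∫|ψ|² dx (integrals over the domain).
Expand each integrand as polynomial × e^(−2γx²) and use ∫x^(2j)·e^(−2γx²) dx = (2j−1)!!/(4γ)^j · √(π/(2γ)), odd powers → 0; here √(π/(2γ)) = 1.0302.
State is unnormalized: ∫|ψ|² dx = 1.3518, and ∫ψ*·x²·ψ dx = 0.46116, so ⟨x²⟩ = 0.46116 / 1.3518.
⟨x²⟩ = 0.34115.

0.341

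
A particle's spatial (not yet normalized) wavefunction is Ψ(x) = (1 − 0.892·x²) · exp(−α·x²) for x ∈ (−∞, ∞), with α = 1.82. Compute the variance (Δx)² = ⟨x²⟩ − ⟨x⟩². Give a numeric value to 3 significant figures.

Compute ⟨x⟩ and ⟨x²⟩ separately, then (Δx)² = ⟨x²⟩ − ⟨x⟩².
Expand each integrand as polynomial × e^(−2αx²) and use ∫x^(2j)·e^(−2αx²) dx = (2j−1)!!/(4α)^j · √(π/(2α)), odd powers → 0; here √(π/(2α)) = 0.92902.
Normalization: ∫|Ψ|² dx = 0.74320.
⟨x⟩ = 0.0000 and ⟨x²⟩ = 0.084141.
(Δx)² = 0.084141 − (0.0000)² = 0.084141.

0.0841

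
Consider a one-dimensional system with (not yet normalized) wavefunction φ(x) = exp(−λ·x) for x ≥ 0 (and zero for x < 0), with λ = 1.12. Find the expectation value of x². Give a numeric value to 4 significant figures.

0.3986

⟨x²⟩ = ∫ x²·|φ|² dx / ∫|φ|² dx (integrals over the domain).
Every integrand reduces to terms xʲ·e^(−2λx) on [0, ∞); use ∫₀^∞ xʲ·e^(−2λx) dx = j!/(2λ)^(j+1).
State is unnormalized: ∫|φ|² dx = 0.44643, and ∫φ*·x²·φ dx = 0.17795, so ⟨x²⟩ = 0.17795 / 0.44643.
⟨x²⟩ = 0.39860.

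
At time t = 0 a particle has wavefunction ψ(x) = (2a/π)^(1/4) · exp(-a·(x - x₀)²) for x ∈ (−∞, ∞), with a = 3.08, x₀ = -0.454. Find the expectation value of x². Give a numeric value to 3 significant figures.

⟨x²⟩ = ∫ x²·|ψ|² dx (integrals over the domain).
Gaussian moments (u = x − x₀): ∫u^(2j)·e^(−2au²) du = (2j−1)!!/(4a)^j · √(π/(2a)), odd powers integrate to 0; here √(π/(2a)) = 0.71414.
⟨x²⟩ = 0.28728.

0.287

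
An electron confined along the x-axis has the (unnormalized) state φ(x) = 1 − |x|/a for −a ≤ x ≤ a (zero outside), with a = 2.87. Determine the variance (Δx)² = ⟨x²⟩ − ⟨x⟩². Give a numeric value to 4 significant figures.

0.8237

Compute ⟨x⟩ and ⟨x²⟩ separately, then (Δx)² = ⟨x²⟩ − ⟨x⟩².
φ is even, so ∫ over [−a, a] = 2∫₀ᵃ with φ = 1 − x/a there: ∫₀ᵃ (1 − x/a)² dx = a/3, ∫₀ᵃ x²(1 − x/a)² dx = a³/30, ∫₀ᵃ x⁴(1 − x/a)² dx = a⁵/105.
Normalization: ∫|φ|² dx = 1.9133.
⟨x⟩ = 0.0000 and ⟨x²⟩ = 0.82369.
(Δx)² = 0.82369 − (0.0000)² = 0.82369.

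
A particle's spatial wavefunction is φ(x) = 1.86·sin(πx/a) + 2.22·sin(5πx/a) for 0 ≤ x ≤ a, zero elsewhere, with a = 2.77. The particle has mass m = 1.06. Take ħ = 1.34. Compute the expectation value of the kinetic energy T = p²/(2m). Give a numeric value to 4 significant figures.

16.45

T = −(ħ²/2m) d²/dx², so ⟨T⟩ = −(ħ²/2m) ∫ φ*·φ'' dx / ∫|φ|² dx; with m = 1.06.
d²/dx² sin(jπx/a) = −(jπ/a)²·sin(jπx/a); on 0 ≤ x ≤ a, ∫sin²(jπx/a) dx = a/2 and ∫sin(jπx/a)·sin(lπx/a) dx = 0 for j ≠ l, so only diagonal terms survive in ∫|φ|² and ∫φ·φ″; ∫φ·φ′ dx = [φ²/2] between the walls = 0.
State is unnormalized: ∫|φ|² dx = 11.617, and ∫φ*·(−ħ²/2m · φ'') dx = 191.13, so ⟨T⟩ = 191.13 / 11.617.
⟨T⟩ = 16.452.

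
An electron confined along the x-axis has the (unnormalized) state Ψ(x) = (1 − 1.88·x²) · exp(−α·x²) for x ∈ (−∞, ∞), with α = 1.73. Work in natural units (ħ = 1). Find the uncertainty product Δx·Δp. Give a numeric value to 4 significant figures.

0.7310

Δx = √(⟨x²⟩−⟨x⟩²), Δp = √(⟨p²⟩−⟨p⟩²).
Expand each integrand as polynomial × e^(−2αx²) and use ∫x^(2j)·e^(−2αx²) dx = (2j−1)!!/(4α)^j · √(π/(2α)), odd powers → 0; here √(π/(2α)) = 0.95288. Differentiate with the product rule, d/dx e^(−αx²) = −2αx·e^(−αx²).
Normalization: ∫|Ψ|² dx = 0.64612.
⟨x⟩ = 0.0000, ⟨x²⟩ = 0.10167 ⇒ Δx = 0.31886.
⟨p⟩ = 0.0000, ⟨p²⟩ = 5.2558 ⇒ Δp = 2.2926.
Δx·Δp = 0.73100.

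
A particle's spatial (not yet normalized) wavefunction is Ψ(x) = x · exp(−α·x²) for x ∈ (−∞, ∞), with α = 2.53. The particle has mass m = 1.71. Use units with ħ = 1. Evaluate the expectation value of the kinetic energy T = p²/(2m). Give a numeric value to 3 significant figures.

2.22

T = −(ħ²/2m) d²/dx², so ⟨T⟩ = −(ħ²/2m) ∫ Ψ*·Ψ'' dx / ∫|Ψ|² dx; with m = 1.71.
Expand each integrand as polynomial × e^(−2αx²) and use ∫x^(2j)·e^(−2αx²) dx = (2j−1)!!/(4α)^j · √(π/(2α)), odd powers → 0; here √(π/(2α)) = 0.78795. Differentiate with the product rule, d/dx e^(−αx²) = −2αx·e^(−αx²).
State is unnormalized: ∫|Ψ|² dx = 0.077861, and ∫Ψ*·(−ħ²/2m · Ψ'') dx = 0.17280, so ⟨T⟩ = 0.17280 / 0.077861.
⟨T⟩ = 2.2193.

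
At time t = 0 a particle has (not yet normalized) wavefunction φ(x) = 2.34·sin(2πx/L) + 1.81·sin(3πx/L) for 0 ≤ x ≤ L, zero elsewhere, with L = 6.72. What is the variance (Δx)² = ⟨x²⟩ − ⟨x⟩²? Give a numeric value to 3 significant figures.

1.71

Compute ⟨x⟩ and ⟨x²⟩ separately, then (Δx)² = ⟨x²⟩ − ⟨x⟩².
On 0 ≤ x ≤ L (j ≠ l): ∫sin²(jπx/L) dx = L/2, ∫sin(jπx/L)·sin(lπx/L) dx = 0; diagonal moments ∫x·sin²(jπx/L) dx = L²/4, ∫x²·sin²(jπx/L) dx = L³·(1/6 − 1/(4j²π²)); cross terms ∫x·sin(jπx/L)·sin(lπx/L) dx = 0 for j + l even and −4jlL²/(π²(j² − l²)²) for j + l odd, ∫x²·sin(jπx/L)·sin(lπx/L) dx = (−1)^(j+l)·4jlL³/(π²(j² − l²)²); higher powers the same way via product-to-sum and parts.
Normalization: ∫|φ|² dx = 29.406.
⟨x⟩ = 2.0947 and ⟨x²⟩ = 6.0968.
(Δx)² = 6.0968 − (2.0947)² = 1.7092.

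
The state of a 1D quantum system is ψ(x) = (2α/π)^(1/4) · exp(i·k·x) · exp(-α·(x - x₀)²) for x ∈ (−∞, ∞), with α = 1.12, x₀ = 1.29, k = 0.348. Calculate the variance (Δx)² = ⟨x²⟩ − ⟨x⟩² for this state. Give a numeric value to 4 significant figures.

Compute ⟨x⟩ and ⟨x²⟩ separately, then (Δx)² = ⟨x²⟩ − ⟨x⟩².
Gaussian moments (u = x − x₀): ∫u^(2j)·e^(−2αu²) du = (2j−1)!!/(4α)^j · √(π/(2α)), odd powers integrate to 0; here √(π/(2α)) = 1.1843.
⟨x⟩ = 1.2900 and ⟨x²⟩ = 1.8873.
(Δx)² = 1.8873 − (1.2900)² = 0.22321.

0.2232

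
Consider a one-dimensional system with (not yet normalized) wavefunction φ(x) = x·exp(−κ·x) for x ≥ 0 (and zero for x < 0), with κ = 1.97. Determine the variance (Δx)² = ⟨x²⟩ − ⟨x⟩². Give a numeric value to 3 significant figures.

Compute ⟨x⟩ and ⟨x²⟩ separately, then (Δx)² = ⟨x²⟩ − ⟨x⟩².
Every integrand reduces to terms xʲ·e^(−2κx) on [0, ∞); use ∫₀^∞ xʲ·e^(−2κx) dx = j!/(2κ)^(j+1).
Normalization: ∫|φ|² dx = 0.032700.
⟨x⟩ = 0.76142 and ⟨x²⟩ = 0.77302.
(Δx)² = 0.77302 − (0.76142)² = 0.19325.

0.193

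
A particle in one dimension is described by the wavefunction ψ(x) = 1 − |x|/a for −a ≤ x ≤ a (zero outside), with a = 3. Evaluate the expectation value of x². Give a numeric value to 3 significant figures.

0.900

⟨x²⟩ = ∫ x²·|ψ|² dx / ∫|ψ|² dx (integrals over the domain).
ψ is even, so ∫ over [−a, a] = 2∫₀ᵃ with ψ = 1 − x/a there: ∫₀ᵃ (1 − x/a)² dx = a/3, ∫₀ᵃ x²(1 − x/a)² dx = a³/30, ∫₀ᵃ x⁴(1 − x/a)² dx = a⁵/105.
State is unnormalized: ∫|ψ|² dx = 2.0000, and ∫ψ*·x²·ψ dx = 1.8000, so ⟨x²⟩ = 1.8000 / 2.0000.
⟨x²⟩ = 0.90000.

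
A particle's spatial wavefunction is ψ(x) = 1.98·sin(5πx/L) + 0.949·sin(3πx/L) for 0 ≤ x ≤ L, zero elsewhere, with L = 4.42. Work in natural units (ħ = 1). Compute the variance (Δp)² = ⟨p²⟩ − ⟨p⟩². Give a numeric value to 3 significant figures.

11.1

Compute ⟨p⟩ and ⟨p²⟩ separately; (Δp)² = ⟨p²⟩ − ⟨p⟩².
d²/dx² sin(jπx/L) = −(jπ/L)²·sin(jπx/L); on 0 ≤ x ≤ L, ∫sin²(jπx/L) dx = L/2 and ∫sin(jπx/L)·sin(lπx/L) dx = 0 for j ≠ l, so only diagonal terms survive in ∫|ψ|² and ∫ψ·ψ″; ∫ψ·ψ′ dx = [ψ²/2] between the walls = 0.
Normalization: ∫|ψ|² dx = 10.654.
⟨p⟩ = 0.0000 and ⟨p²⟩ = 11.120.
(Δp)² = 11.120 − (0.0000)² = 11.120.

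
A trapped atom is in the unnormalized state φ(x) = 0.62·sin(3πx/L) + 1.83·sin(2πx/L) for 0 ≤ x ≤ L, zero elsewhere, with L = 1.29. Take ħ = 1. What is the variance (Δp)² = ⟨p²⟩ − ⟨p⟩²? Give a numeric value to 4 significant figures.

Compute ⟨p⟩ and ⟨p²⟩ separately; (Δp)² = ⟨p²⟩ − ⟨p⟩².
d²/dx² sin(jπx/L) = −(jπ/L)²·sin(jπx/L); on 0 ≤ x ≤ L, ∫sin²(jπx/L) dx = L/2 and ∫sin(jπx/L)·sin(lπx/L) dx = 0 for j ≠ l, so only diagonal terms survive in ∫|φ|² and ∫φ·φ″; ∫φ·φ′ dx = [φ²/2] between the walls = 0.
Normalization: ∫|φ|² dx = 2.4080.
⟨p⟩ = 0.0000 and ⟨p²⟩ = 26.777.
(Δp)² = 26.777 − (0.0000)² = 26.777.

26.78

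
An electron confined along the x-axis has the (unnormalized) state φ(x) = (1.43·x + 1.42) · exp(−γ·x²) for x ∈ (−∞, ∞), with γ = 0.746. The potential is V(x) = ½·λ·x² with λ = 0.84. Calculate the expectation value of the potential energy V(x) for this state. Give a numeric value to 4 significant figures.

0.2122

⟨V⟩ = ∫ V(x)·|φ|² dx / ∫|φ|² dx.
Expand each integrand as polynomial × e^(−2γx²) and use ∫x^(2j)·e^(−2γx²) dx = (2j−1)!!/(4γ)^j · √(π/(2γ)), odd powers → 0; here √(π/(2γ)) = 1.4511.
State is unnormalized: ∫|φ|² dx = 3.9204, and ∫φ*·V(x)·φ dx = 0.83172, so ⟨V⟩ = 0.83172 / 3.9204.
⟨V⟩ = 0.21215.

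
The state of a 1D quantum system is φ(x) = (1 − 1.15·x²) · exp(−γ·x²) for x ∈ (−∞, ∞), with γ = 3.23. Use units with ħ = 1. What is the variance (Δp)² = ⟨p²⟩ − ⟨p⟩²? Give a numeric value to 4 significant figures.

4.711

Compute ⟨p⟩ and ⟨p²⟩ separately; (Δp)² = ⟨p²⟩ − ⟨p⟩².
Expand each integrand as polynomial × e^(−2γx²) and use ∫x^(2j)·e^(−2γx²) dx = (2j−1)!!/(4γ)^j · √(π/(2γ)), odd powers → 0; here √(π/(2γ)) = 0.69736. Differentiate with the product rule, d/dx e^(−γx²) = −2γx·e^(−γx²).
Normalization: ∫|φ|² dx = 0.58979.
⟨p⟩ = 0.0000 and ⟨p²⟩ = 4.7108.
(Δp)² = 4.7108 − (0.0000)² = 4.7108.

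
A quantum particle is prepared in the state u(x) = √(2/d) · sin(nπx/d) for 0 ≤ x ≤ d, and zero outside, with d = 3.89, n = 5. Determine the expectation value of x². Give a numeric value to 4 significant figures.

5.013

⟨x²⟩ = ∫ x²·|u|² dx (integrals over the domain).
With sin²θ = (1 − cos2θ)/2 on 0 ≤ x ≤ d: ∫sin²(nπx/d) dx = d/2, ∫x·sin²(nπx/d) dx = d²/4, ∫x²·sin²(nπx/d) dx = d³·(1/6 − 1/(4n²π²)); higher powers xᵏ the same way, integrating xᵏ·cos(2nπx/d) by parts.
⟨x²⟩ = 5.0134.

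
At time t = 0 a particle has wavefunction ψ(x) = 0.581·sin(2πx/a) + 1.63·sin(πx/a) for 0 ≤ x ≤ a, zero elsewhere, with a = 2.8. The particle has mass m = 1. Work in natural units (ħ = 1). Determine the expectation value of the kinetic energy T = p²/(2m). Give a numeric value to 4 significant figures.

T = −(ħ²/2m) d²/dx², so ⟨T⟩ = −(ħ²/2m) ∫ ψ*·ψ'' dx / ∫|ψ|² dx; with m = 1.
d²/dx² sin(jπx/a) = −(jπ/a)²·sin(jπx/a); on 0 ≤ x ≤ a, ∫sin²(jπx/a) dx = a/2 and ∫sin(jπx/a)·sin(lπx/a) dx = 0 for j ≠ l, so only diagonal terms survive in ∫|ψ|² and ∫ψ·ψ″; ∫ψ·ψ′ dx = [ψ²/2] between the walls = 0.
State is unnormalized: ∫|ψ|² dx = 4.1922, and ∫ψ*·(−ħ²/2m · ψ'') dx = 3.5312, so ⟨T⟩ = 3.5312 / 4.1922.
⟨T⟩ = 0.84231.

0.8423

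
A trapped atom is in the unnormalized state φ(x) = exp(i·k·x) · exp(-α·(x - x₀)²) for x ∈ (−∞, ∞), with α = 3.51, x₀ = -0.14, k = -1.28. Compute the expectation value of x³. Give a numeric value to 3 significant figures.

-0.0327

⟨x³⟩ = ∫ x³·|φ|² dx / ∫|φ|² dx (integrals over the domain).
Gaussian moments (u = x − x₀): ∫u^(2j)·e^(−2αu²) du = (2j−1)!!/(4α)^j · √(π/(2α)), odd powers integrate to 0; here √(π/(2α)) = 0.66897.
State is unnormalized: ∫|φ|² dx = 0.66897, and ∫φ*·x³·φ dx = -0.021848, so ⟨x³⟩ = -0.021848 / 0.66897.
⟨x³⟩ = -0.032659.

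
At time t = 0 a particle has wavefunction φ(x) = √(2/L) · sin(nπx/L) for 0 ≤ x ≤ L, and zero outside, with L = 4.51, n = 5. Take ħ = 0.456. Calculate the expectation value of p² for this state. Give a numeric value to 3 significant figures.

2.52

p² φ = −ħ² d²φ/dx²; ⟨p²⟩ = −ħ² ∫ φ*·φ'' dx.
d/dx sin(nπx/L) = (nπ/L)·cos(nπx/L) and d²/dx² sin(nπx/L) = −(nπ/L)²·sin(nπx/L); on 0 ≤ x ≤ L, ∫sin²(nπx/L) dx = L/2 and ∫sin(nπx/L)·cos(nπx/L) dx = 0.
⟨p²⟩ = 2.5224.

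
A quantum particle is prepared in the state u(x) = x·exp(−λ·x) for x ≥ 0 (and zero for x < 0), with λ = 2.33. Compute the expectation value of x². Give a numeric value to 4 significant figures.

0.5526

⟨x²⟩ = ∫ x²·|u|² dx / ∫|u|² dx (integrals over the domain).
Every integrand reduces to terms xʲ·e^(−2λx) on [0, ∞); use ∫₀^∞ xʲ·e^(−2λx) dx = j!/(2λ)^(j+1).
State is unnormalized: ∫|u|² dx = 0.019764, and ∫u*·x²·u dx = 0.010921, so ⟨x²⟩ = 0.010921 / 0.019764.
⟨x²⟩ = 0.55260.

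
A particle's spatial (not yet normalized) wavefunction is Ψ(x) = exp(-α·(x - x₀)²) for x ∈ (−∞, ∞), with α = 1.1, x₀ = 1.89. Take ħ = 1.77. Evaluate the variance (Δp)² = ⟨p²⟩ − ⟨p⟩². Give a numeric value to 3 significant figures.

Compute ⟨p⟩ and ⟨p²⟩ separately; (Δp)² = ⟨p²⟩ − ⟨p⟩².
Gaussian moments (u = x − x₀): ∫u^(2j)·e^(−2αu²) du = (2j−1)!!/(4α)^j · √(π/(2α)), odd powers integrate to 0; here √(π/(2α)) = 1.1950. Derivatives: d/dx e^(−αu²) = −2αu·e^(−αu²), d²/dx² e^(−αu²) = (4α²u² − 2α)·e^(−αu²).
Normalization: ∫|Ψ|² dx = 1.1950.
⟨p⟩ = 0.0000 and ⟨p²⟩ = 3.4462.
(Δp)² = 3.4462 − (0.0000)² = 3.4462.

3.45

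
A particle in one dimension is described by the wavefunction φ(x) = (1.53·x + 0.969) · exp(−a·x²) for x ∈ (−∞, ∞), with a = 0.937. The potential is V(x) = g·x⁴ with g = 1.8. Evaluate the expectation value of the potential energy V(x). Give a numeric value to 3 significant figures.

0.999

⟨V⟩ = ∫ V(x)·|φ|² dx / ∫|φ|² dx.
Expand each integrand as polynomial × e^(−2ax²) and use ∫x^(2j)·e^(−2ax²) dx = (2j−1)!!/(4a)^j · √(π/(2a)), odd powers → 0; here √(π/(2a)) = 1.2948.
State is unnormalized: ∫|φ|² dx = 2.0244, and ∫φ*·V(x)·φ dx = 2.0217, so ⟨V⟩ = 2.0217 / 2.0244.
⟨V⟩ = 0.99864.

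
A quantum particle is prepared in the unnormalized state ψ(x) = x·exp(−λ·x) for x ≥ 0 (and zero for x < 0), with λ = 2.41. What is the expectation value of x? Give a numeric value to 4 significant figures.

0.6224

⟨x⟩ = ∫ x·|ψ|² dx / ∫|ψ|² dx (integrals over the domain).
Every integrand reduces to terms xʲ·e^(−2λx) on [0, ∞); use ∫₀^∞ xʲ·e^(−2λx) dx = j!/(2λ)^(j+1).
State is unnormalized: ∫|ψ|² dx = 0.017860, and ∫ψ*·x·ψ dx = 0.011116, so ⟨x⟩ = 0.011116 / 0.017860.
⟨x⟩ = 0.62241.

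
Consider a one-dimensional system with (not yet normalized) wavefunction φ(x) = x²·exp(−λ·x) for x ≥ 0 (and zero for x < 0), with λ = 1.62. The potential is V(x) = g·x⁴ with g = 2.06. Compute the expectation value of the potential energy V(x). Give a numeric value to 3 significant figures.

31.4

⟨V⟩ = ∫ V(x)·|φ|² dx / ∫|φ|² dx.
Every integrand reduces to terms xʲ·e^(−2λx) on [0, ∞); use ∫₀^∞ xʲ·e^(−2λx) dx = j!/(2λ)^(j+1).
State is unnormalized: ∫|φ|² dx = 0.067218, and ∫φ*·V(x)·φ dx = 2.1110, so ⟨V⟩ = 2.1110 / 0.067218.
⟨V⟩ = 31.405.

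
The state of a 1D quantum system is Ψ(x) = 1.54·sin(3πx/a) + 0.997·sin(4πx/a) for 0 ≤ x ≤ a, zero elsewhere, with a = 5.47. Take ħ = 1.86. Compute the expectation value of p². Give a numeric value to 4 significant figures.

p² Ψ = −ħ² d²Ψ/dx²; ⟨p²⟩ = −ħ² ∫ Ψ*·Ψ'' dx / ∫|Ψ|² dx.
d²/dx² sin(jπx/a) = −(jπ/a)²·sin(jπx/a); on 0 ≤ x ≤ a, ∫sin²(jπx/a) dx = a/2 and ∫sin(jπx/a)·sin(lπx/a) dx = 0 for j ≠ l, so only diagonal terms survive in ∫|Ψ|² and ∫Ψ·Ψ″; ∫Ψ·Ψ′ dx = [Ψ²/2] between the walls = 0.
State is unnormalized: ∫|Ψ|² dx = 9.2049, and ∫Ψ*·(−ħ² Ψ'') dx = 116.26, so ⟨p²⟩ = 116.26 / 9.2049.
⟨p²⟩ = 12.630.

12.63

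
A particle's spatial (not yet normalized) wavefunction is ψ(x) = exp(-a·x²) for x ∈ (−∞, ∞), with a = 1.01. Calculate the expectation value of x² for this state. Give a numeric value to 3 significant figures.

⟨x²⟩ = ∫ x²·|ψ|² dx / ∫|ψ|² dx (integrals over the domain).
Gaussian moments: ∫x^(2j)·e^(−2ax²) dx = (2j−1)!!/(4a)^j · √(π/(2a)), odd powers integrate to 0; here √(π/(2a)) = 1.2471.
State is unnormalized: ∫|ψ|² dx = 1.2471, and ∫ψ*·x²·ψ dx = 0.30869, so ⟨x²⟩ = 0.30869 / 1.2471.
⟨x²⟩ = 0.24752.

0.248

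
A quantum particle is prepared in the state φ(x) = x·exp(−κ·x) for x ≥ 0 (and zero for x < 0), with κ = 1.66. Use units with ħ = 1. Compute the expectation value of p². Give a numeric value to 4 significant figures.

p² φ = −ħ² d²φ/dx²; ⟨p²⟩ = −ħ² ∫ φ*·φ'' dx / ∫|φ|² dx.
Differentiate x·exp(−κ·x) with the product rule; every integrand then reduces to terms xʲ·e^(−2κx) on [0, ∞), with ∫₀^∞ xʲ·e^(−2κx) dx = j!/(2κ)^(j+1).
State is unnormalized: ∫|φ|² dx = 0.054653, and ∫φ*·(−ħ² φ'') dx = 0.15060, so ⟨p²⟩ = 0.15060 / 0.054653.
⟨p²⟩ = 2.7556.

2.756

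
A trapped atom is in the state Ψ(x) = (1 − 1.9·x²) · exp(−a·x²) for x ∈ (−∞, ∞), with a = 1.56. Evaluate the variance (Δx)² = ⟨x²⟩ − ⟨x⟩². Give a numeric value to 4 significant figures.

0.1350

Compute ⟨x⟩ and ⟨x²⟩ separately, then (Δx)² = ⟨x²⟩ − ⟨x⟩².
Expand each integrand as polynomial × e^(−2ax²) and use ∫x^(2j)·e^(−2ax²) dx = (2j−1)!!/(4a)^j · √(π/(2a)), odd powers → 0; here √(π/(2a)) = 1.0035.
Normalization: ∫|Ψ|² dx = 0.67147.
⟨x⟩ = 0.0000 and ⟨x²⟩ = 0.13501.
(Δx)² = 0.13501 − (0.0000)² = 0.13501.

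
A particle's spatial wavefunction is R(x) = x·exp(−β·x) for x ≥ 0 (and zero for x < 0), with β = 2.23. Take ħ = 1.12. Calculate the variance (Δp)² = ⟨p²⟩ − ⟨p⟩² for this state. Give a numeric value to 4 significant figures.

Compute ⟨p⟩ and ⟨p²⟩ separately; (Δp)² = ⟨p²⟩ − ⟨p⟩².
Differentiate x·exp(−β·x) with the product rule; every integrand then reduces to terms xʲ·e^(−2βx) on [0, ∞), with ∫₀^∞ xʲ·e^(−2βx) dx = j!/(2β)^(j+1).
Normalization: ∫|R|² dx = 0.022544.
⟨p⟩ = 0.0000 and ⟨p²⟩ = 6.2380.
(Δp)² = 6.2380 − (0.0000)² = 6.2380.

6.238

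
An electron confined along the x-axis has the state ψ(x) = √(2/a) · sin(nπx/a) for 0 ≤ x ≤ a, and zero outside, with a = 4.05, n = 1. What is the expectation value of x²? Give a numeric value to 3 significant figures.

4.64

⟨x²⟩ = ∫ x²·|ψ|² dx (integrals over the domain).
With sin²θ = (1 − cos2θ)/2 on 0 ≤ x ≤ a: ∫sin²(nπx/a) dx = a/2, ∫x·sin²(nπx/a) dx = a²/4, ∫x²·sin²(nπx/a) dx = a³·(1/6 − 1/(4n²π²)); higher powers xᵏ the same way, integrating xᵏ·cos(2nπx/a) by parts.
⟨x²⟩ = 4.6365.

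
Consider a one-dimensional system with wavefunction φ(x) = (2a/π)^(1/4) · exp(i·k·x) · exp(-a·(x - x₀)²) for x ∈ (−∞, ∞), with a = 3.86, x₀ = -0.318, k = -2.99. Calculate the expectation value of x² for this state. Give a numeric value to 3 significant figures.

⟨x²⟩ = ∫ x²·|φ|² dx (integrals over the domain).
Gaussian moments (u = x − x₀): ∫u^(2j)·e^(−2au²) du = (2j−1)!!/(4a)^j · √(π/(2a)), odd powers integrate to 0; here √(π/(2a)) = 0.63792.
⟨x²⟩ = 0.16589.

0.166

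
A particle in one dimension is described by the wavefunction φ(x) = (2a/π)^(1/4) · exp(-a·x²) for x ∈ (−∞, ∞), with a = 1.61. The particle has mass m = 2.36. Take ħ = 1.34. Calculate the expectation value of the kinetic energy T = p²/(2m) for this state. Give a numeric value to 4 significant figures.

0.6125

T = −(ħ²/2m) d²/dx², so ⟨T⟩ = −(ħ²/2m) ∫ φ*·φ'' dx; with m = 2.36.
Gaussian moments: ∫x^(2j)·e^(−2ax²) dx = (2j−1)!!/(4a)^j · √(π/(2a)), odd powers integrate to 0; here √(π/(2a)) = 0.98775. Derivatives: d/dx e^(−ax²) = −2ax·e^(−ax²), d²/dx² e^(−ax²) = (4a²x² − 2a)·e^(−ax²).
⟨T⟩ = 0.61248.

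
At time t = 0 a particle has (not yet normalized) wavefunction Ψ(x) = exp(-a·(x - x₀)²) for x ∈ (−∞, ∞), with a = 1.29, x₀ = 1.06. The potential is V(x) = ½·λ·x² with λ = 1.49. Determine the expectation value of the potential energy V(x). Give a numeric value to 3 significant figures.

0.981

⟨V⟩ = ∫ V(x)·|Ψ|² dx / ∫|Ψ|² dx.
Gaussian moments (u = x − x₀): ∫u^(2j)·e^(−2au²) du = (2j−1)!!/(4a)^j · √(π/(2a)), odd powers integrate to 0; here √(π/(2a)) = 1.1035.
State is unnormalized: ∫|Ψ|² dx = 1.1035, and ∫Ψ*·V(x)·Ψ dx = 1.0830, so ⟨V⟩ = 1.0830 / 1.1035.
⟨V⟩ = 0.98146.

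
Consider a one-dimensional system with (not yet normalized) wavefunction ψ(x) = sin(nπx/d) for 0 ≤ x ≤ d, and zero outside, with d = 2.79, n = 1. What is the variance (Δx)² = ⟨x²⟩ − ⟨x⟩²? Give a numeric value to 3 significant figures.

Compute ⟨x⟩ and ⟨x²⟩ separately, then (Δx)² = ⟨x²⟩ − ⟨x⟩².
With sin²θ = (1 − cos2θ)/2 on 0 ≤ x ≤ d: ∫sin²(nπx/d) dx = d/2, ∫x·sin²(nπx/d) dx = d²/4, ∫x²·sin²(nπx/d) dx = d³·(1/6 − 1/(4n²π²)); higher powers xᵏ the same way, integrating xᵏ·cos(2nπx/d) by parts.
Normalization: ∫|ψ|² dx = 1.3950.
⟨x⟩ = 1.3950 and ⟨x²⟩ = 2.2004.
(Δx)² = 2.2004 − (1.3950)² = 0.25433.

0.254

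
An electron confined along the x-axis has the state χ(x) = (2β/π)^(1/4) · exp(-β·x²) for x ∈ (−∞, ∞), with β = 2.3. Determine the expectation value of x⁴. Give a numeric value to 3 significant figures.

⟨x⁴⟩ = ∫ x⁴·|χ|² dx (integrals over the domain).
Gaussian moments: ∫x^(2j)·e^(−2βx²) dx = (2j−1)!!/(4β)^j · √(π/(2β)), odd powers integrate to 0; here √(π/(2β)) = 0.82641.
⟨x⁴⟩ = 0.035444.

0.0354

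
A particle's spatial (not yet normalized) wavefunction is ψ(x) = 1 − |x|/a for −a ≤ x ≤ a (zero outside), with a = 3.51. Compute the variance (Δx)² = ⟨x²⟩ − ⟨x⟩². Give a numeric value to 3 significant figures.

Compute ⟨x⟩ and ⟨x²⟩ separately, then (Δx)² = ⟨x²⟩ − ⟨x⟩².
ψ is even, so ∫ over [−a, a] = 2∫₀ᵃ with ψ = 1 − x/a there: ∫₀ᵃ (1 − x/a)² dx = a/3, ∫₀ᵃ x²(1 − x/a)² dx = a³/30, ∫₀ᵃ x⁴(1 − x/a)² dx = a⁵/105.
Normalization: ∫|ψ|² dx = 2.3400.
⟨x⟩ = 0.0000 and ⟨x²⟩ = 1.2320.
(Δx)² = 1.2320 − (0.0000)² = 1.2320.

1.23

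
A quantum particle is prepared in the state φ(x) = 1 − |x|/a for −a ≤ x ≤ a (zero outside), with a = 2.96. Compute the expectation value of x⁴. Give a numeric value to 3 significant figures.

⟨x⁴⟩ = ∫ x⁴·|φ|² dx / ∫|φ|² dx (integrals over the domain).
φ is even, so ∫ over [−a, a] = 2∫₀ᵃ with φ = 1 − x/a there: ∫₀ᵃ (1 − x/a)² dx = a/3, ∫₀ᵃ x²(1 − x/a)² dx = a³/30, ∫₀ᵃ x⁴(1 − x/a)² dx = a⁵/105.
State is unnormalized: ∫|φ|² dx = 1.9733, and ∫φ*·x⁴·φ dx = 4.3281, so ⟨x⁴⟩ = 4.3281 / 1.9733.
⟨x⁴⟩ = 2.1933.

2.19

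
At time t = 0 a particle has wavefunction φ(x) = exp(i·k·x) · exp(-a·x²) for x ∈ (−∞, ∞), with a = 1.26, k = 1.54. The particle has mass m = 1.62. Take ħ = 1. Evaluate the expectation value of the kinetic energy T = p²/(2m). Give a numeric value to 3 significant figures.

1.12

T = −(ħ²/2m) d²/dx², so ⟨T⟩ = −(ħ²/2m) ∫ φ*·φ'' dx / ∫|φ|² dx; with m = 1.62.
Gaussian moments: ∫x^(2j)·e^(−2ax²) dx = (2j−1)!!/(4a)^j · √(π/(2a)), odd powers integrate to 0; here √(π/(2a)) = 1.1165. Derivatives: φ′ = (ik − 2ax)·φ, φ″ = ((ik − 2ax)² − 2a)·φ; the odd-in-x pieces drop out.
State is unnormalized: ∫|φ|² dx = 1.1165, and ∫φ*·(−ħ²/2m · φ'') dx = 1.2515, so ⟨T⟩ = 1.2515 / 1.1165.
⟨T⟩ = 1.1209.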